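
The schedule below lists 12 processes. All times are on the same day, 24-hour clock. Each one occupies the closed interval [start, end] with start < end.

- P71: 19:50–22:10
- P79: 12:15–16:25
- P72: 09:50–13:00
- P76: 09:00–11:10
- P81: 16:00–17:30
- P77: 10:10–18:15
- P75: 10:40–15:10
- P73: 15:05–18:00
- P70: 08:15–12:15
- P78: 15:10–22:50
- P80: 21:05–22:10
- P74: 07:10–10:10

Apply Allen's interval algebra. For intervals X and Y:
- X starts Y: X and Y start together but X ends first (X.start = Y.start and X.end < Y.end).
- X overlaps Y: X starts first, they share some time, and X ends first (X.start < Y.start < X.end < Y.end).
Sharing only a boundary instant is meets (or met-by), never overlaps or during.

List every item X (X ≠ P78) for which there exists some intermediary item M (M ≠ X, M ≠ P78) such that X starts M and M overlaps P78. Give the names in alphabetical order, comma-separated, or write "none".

Target P78 = [15:10, 22:50].
Intermediaries M with M overlaps P78: P73, P77, P79.
Via P73 — items with X starts P73: none.
Via P77 — items with X starts P77: none.
Via P79 — items with X starts P79: none.
Union: none.

none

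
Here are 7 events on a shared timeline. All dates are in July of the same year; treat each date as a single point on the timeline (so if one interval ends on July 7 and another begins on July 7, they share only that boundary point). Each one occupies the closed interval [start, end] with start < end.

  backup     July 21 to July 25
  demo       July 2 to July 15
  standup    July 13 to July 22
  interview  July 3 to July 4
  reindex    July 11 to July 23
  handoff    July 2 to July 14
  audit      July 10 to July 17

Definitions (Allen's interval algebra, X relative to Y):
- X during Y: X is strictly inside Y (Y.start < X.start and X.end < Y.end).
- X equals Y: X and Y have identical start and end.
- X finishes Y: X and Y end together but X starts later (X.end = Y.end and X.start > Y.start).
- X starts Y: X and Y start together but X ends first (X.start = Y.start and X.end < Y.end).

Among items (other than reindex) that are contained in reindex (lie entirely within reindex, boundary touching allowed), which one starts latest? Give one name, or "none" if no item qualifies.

standup

Target reindex = [July 11, July 23].
audit [July 10, July 17] → overlaps → excluded.
backup [July 21, July 25] → overlapped-by → excluded.
demo [July 2, July 15] → overlaps → excluded.
handoff [July 2, July 14] → overlaps → excluded.
interview [July 3, July 4] → before → excluded.
standup [July 13, July 22] → during → candidate.
Among candidates, latest start is July 13 → standup.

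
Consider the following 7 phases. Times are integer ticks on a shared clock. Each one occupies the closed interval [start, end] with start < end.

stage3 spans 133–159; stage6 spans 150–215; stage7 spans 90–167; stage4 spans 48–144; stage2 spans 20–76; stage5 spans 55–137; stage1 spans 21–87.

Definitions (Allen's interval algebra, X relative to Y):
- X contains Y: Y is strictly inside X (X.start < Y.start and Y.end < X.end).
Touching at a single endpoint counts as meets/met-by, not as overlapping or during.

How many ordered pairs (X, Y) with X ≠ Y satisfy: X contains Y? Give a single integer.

2

Checking all 42 ordered pairs for relation 'contains'; matching pairs in alphabetical order:
(stage4, stage5): stage4 contains stage5 ✓
(stage7, stage3): stage7 contains stage3 ✓
Count: 2.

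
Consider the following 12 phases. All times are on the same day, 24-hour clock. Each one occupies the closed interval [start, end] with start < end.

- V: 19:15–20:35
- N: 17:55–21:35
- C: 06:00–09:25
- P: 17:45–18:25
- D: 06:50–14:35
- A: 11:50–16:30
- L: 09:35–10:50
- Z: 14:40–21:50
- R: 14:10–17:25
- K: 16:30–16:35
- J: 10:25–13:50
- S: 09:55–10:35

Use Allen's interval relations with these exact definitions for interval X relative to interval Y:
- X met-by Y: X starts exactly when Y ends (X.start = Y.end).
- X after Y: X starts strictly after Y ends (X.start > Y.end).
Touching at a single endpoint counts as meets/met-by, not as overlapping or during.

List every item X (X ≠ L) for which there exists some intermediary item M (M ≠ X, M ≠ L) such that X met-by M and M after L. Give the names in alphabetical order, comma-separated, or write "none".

K

Target L = [09:35, 10:50].
Intermediaries M with M after L: A, K, N, P, R, V, Z.
Via A — items with X met-by A: K.
Via K — items with X met-by K: none.
Via N — items with X met-by N: none.
Via P — items with X met-by P: none.
Via R — items with X met-by R: none.
Via V — items with X met-by V: none.
Via Z — items with X met-by Z: none.
Union: K.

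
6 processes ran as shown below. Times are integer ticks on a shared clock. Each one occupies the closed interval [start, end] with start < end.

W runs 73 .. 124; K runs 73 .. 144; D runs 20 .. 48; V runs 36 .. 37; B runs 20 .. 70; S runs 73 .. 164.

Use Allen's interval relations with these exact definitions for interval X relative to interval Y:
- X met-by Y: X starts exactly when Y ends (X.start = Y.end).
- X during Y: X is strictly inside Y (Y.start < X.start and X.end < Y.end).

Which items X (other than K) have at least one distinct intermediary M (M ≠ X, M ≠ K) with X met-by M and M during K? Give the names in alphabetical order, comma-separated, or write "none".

Target K = [73, 144].
Intermediaries M with M during K: none.
Union: none.

none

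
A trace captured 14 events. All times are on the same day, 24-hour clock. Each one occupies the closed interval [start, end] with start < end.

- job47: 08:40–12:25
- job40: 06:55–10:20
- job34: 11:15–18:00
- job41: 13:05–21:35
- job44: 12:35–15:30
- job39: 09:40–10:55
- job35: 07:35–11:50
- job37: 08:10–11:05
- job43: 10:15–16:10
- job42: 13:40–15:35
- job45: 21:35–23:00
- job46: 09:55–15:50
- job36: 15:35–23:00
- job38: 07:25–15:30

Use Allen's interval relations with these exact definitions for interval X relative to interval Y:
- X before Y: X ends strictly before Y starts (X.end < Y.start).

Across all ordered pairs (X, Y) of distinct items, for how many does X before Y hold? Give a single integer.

Checking all 182 ordered pairs for relation 'before'; matching pairs in alphabetical order:
(job34, job45): job34 before job45 ✓
(job35, job36): job35 before job36 ✓
(job35, job41): job35 before job41 ✓
(job35, job42): job35 before job42 ✓
(job35, job44): job35 before job44 ✓
(job35, job45): job35 before job45 ✓
(job37, job34): job37 before job34 ✓
(job37, job36): job37 before job36 ✓
(job37, job41): job37 before job41 ✓
(job37, job42): job37 before job42 ✓
(job37, job44): job37 before job44 ✓
(job37, job45): job37 before job45 ✓
(job38, job36): job38 before job36 ✓
(job38, job45): job38 before job45 ✓
(job39, job34): job39 before job34 ✓
(job39, job36): job39 before job36 ✓
(job39, job41): job39 before job41 ✓
(job39, job42): job39 before job42 ✓
(job39, job44): job39 before job44 ✓
(job39, job45): job39 before job45 ✓
(job40, job34): job40 before job34 ✓
(job40, job36): job40 before job36 ✓
(job40, job41): job40 before job41 ✓
(job40, job42): job40 before job42 ✓
... plus 12 further pairs not listed.
Count: 36.

36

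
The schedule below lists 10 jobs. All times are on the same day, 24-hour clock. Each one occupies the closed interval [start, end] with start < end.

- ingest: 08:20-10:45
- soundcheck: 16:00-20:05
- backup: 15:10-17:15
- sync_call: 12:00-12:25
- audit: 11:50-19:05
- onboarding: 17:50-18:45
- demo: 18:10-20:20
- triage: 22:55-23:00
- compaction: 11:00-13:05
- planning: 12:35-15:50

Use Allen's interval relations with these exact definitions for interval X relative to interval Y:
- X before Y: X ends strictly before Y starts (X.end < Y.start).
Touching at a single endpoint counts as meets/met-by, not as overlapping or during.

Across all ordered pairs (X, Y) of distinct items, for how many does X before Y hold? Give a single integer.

31

Checking all 90 ordered pairs for relation 'before'; matching pairs in alphabetical order:
(audit, triage): audit before triage ✓
(backup, demo): backup before demo ✓
(backup, onboarding): backup before onboarding ✓
(backup, triage): backup before triage ✓
(compaction, backup): compaction before backup ✓
(compaction, demo): compaction before demo ✓
(compaction, onboarding): compaction before onboarding ✓
(compaction, soundcheck): compaction before soundcheck ✓
(compaction, triage): compaction before triage ✓
(demo, triage): demo before triage ✓
(ingest, audit): ingest before audit ✓
(ingest, backup): ingest before backup ✓
(ingest, compaction): ingest before compaction ✓
(ingest, demo): ingest before demo ✓
(ingest, onboarding): ingest before onboarding ✓
(ingest, planning): ingest before planning ✓
(ingest, soundcheck): ingest before soundcheck ✓
(ingest, sync_call): ingest before sync_call ✓
(ingest, triage): ingest before triage ✓
(onboarding, triage): onboarding before triage ✓
(planning, demo): planning before demo ✓
(planning, onboarding): planning before onboarding ✓
(planning, soundcheck): planning before soundcheck ✓
(planning, triage): planning before triage ✓
... plus 7 further pairs not listed.
Count: 31.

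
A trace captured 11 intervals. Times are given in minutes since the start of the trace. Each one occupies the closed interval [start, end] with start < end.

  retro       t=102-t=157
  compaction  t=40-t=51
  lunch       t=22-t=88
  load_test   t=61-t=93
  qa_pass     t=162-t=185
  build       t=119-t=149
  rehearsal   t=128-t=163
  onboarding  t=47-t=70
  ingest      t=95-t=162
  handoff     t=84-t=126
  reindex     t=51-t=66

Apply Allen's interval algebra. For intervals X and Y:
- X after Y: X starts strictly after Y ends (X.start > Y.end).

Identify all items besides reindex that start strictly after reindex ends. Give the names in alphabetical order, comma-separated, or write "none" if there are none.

build, handoff, ingest, qa_pass, rehearsal, retro

Target reindex = [t=51, t=66].
build [t=119, t=149] → after → yes.
compaction [t=40, t=51] → meets → no.
handoff [t=84, t=126] → after → yes.
ingest [t=95, t=162] → after → yes.
load_test [t=61, t=93] → overlapped-by → no.
lunch [t=22, t=88] → contains → no.
onboarding [t=47, t=70] → contains → no.
qa_pass [t=162, t=185] → after → yes.
rehearsal [t=128, t=163] → after → yes.
retro [t=102, t=157] → after → yes.
Result: build, handoff, ingest, qa_pass, rehearsal, retro.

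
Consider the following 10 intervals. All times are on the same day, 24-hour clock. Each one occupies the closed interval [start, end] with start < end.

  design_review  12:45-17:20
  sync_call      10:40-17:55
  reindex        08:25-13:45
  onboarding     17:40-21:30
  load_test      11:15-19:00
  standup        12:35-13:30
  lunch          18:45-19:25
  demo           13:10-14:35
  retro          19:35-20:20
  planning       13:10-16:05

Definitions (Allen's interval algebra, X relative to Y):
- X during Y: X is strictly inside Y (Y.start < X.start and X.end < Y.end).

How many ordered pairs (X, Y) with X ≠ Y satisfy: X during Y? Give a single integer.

Checking all 90 ordered pairs for relation 'during'; matching pairs in alphabetical order:
(demo, design_review): demo during design_review ✓
(demo, load_test): demo during load_test ✓
(demo, sync_call): demo during sync_call ✓
(design_review, load_test): design_review during load_test ✓
(design_review, sync_call): design_review during sync_call ✓
(lunch, onboarding): lunch during onboarding ✓
(planning, design_review): planning during design_review ✓
(planning, load_test): planning during load_test ✓
(planning, sync_call): planning during sync_call ✓
(retro, onboarding): retro during onboarding ✓
(standup, load_test): standup during load_test ✓
(standup, reindex): standup during reindex ✓
(standup, sync_call): standup during sync_call ✓
Count: 13.

13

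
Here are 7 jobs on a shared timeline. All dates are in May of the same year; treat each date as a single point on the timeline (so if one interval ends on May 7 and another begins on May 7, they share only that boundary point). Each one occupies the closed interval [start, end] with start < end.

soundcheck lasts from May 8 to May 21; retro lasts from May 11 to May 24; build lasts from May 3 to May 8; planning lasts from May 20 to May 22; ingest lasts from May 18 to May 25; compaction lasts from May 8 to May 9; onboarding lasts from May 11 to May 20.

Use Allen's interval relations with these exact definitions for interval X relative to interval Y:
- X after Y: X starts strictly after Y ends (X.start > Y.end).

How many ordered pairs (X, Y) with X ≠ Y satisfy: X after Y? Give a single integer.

Checking all 42 ordered pairs for relation 'after'; matching pairs in alphabetical order:
(ingest, build): ingest after build ✓
(ingest, compaction): ingest after compaction ✓
(onboarding, build): onboarding after build ✓
(onboarding, compaction): onboarding after compaction ✓
(planning, build): planning after build ✓
(planning, compaction): planning after compaction ✓
(retro, build): retro after build ✓
(retro, compaction): retro after compaction ✓
Count: 8.

8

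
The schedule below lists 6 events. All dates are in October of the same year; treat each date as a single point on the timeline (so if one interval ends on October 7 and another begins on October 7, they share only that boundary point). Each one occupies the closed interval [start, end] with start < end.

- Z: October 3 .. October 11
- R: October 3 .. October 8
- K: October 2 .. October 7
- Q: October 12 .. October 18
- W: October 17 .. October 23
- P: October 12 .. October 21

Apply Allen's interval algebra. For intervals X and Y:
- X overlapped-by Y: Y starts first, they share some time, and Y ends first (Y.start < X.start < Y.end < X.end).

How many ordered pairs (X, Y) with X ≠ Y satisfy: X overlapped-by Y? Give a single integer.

Checking all 30 ordered pairs for relation 'overlapped-by'; matching pairs in alphabetical order:
(R, K): R overlapped-by K ✓
(W, P): W overlapped-by P ✓
(W, Q): W overlapped-by Q ✓
(Z, K): Z overlapped-by K ✓
Count: 4.

4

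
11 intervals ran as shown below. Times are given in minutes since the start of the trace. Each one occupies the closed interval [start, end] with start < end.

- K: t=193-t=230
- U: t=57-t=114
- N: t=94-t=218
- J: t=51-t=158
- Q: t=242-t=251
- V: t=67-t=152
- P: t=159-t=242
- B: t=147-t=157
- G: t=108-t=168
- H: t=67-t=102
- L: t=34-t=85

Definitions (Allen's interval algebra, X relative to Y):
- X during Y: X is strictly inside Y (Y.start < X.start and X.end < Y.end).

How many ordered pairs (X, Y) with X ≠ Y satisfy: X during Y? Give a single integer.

Checking all 110 ordered pairs for relation 'during'; matching pairs in alphabetical order:
(B, G): B during G ✓
(B, J): B during J ✓
(B, N): B during N ✓
(G, N): G during N ✓
(H, J): H during J ✓
(H, U): H during U ✓
(K, P): K during P ✓
(U, J): U during J ✓
(V, J): V during J ✓
Count: 9.

9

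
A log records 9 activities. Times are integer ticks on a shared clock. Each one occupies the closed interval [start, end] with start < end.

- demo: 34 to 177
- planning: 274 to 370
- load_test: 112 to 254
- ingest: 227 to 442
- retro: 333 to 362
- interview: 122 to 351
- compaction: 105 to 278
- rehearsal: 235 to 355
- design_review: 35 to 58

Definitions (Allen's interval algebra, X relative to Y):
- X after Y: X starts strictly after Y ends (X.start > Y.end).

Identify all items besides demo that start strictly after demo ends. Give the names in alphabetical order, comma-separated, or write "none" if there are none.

ingest, planning, rehearsal, retro

Target demo = [34, 177].
compaction [105, 278] → overlapped-by → no.
design_review [35, 58] → during → no.
ingest [227, 442] → after → yes.
interview [122, 351] → overlapped-by → no.
load_test [112, 254] → overlapped-by → no.
planning [274, 370] → after → yes.
rehearsal [235, 355] → after → yes.
retro [333, 362] → after → yes.
Result: ingest, planning, rehearsal, retro.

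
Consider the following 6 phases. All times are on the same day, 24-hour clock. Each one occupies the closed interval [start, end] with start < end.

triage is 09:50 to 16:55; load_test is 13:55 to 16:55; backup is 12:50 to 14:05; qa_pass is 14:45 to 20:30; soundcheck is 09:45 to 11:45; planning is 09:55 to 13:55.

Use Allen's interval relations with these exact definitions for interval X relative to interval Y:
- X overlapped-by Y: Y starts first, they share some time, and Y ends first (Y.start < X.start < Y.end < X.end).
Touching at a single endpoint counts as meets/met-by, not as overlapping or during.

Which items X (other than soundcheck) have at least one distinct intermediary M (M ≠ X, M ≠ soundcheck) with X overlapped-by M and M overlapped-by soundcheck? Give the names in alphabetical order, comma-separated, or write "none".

Target soundcheck = [09:45, 11:45].
Intermediaries M with M overlapped-by soundcheck: planning, triage.
Via planning — items with X overlapped-by planning: backup.
Via triage — items with X overlapped-by triage: qa_pass.
Union: backup, qa_pass.

backup, qa_pass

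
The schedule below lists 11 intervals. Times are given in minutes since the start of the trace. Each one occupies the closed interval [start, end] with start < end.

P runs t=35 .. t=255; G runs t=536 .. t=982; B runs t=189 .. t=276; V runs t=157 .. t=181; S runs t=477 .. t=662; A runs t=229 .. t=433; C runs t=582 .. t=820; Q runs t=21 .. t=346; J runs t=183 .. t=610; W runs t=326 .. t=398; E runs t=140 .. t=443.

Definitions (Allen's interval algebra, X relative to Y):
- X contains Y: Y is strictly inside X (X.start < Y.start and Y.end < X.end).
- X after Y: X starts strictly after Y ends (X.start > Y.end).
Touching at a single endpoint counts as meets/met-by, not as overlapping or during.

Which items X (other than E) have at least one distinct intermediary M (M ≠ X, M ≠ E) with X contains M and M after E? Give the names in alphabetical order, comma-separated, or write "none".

G

Target E = [t=140, t=443].
Intermediaries M with M after E: C, G, S.
Via C — items with X contains C: G.
Via G — items with X contains G: none.
Via S — items with X contains S: none.
Union: G.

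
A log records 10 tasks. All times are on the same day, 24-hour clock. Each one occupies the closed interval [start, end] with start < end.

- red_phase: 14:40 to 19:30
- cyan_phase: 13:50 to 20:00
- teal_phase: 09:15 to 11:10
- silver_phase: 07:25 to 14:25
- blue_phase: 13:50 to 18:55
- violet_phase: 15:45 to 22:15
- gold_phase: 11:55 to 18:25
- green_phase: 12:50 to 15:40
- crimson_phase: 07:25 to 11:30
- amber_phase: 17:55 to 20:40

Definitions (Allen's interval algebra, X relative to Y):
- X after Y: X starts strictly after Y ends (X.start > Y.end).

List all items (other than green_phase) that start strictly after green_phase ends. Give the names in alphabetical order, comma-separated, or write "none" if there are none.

Target green_phase = [12:50, 15:40].
amber_phase [17:55, 20:40] → after → yes.
blue_phase [13:50, 18:55] → overlapped-by → no.
crimson_phase [07:25, 11:30] → before → no.
cyan_phase [13:50, 20:00] → overlapped-by → no.
gold_phase [11:55, 18:25] → contains → no.
red_phase [14:40, 19:30] → overlapped-by → no.
silver_phase [07:25, 14:25] → overlaps → no.
teal_phase [09:15, 11:10] → before → no.
violet_phase [15:45, 22:15] → after → yes.
Result: amber_phase, violet_phase.

amber_phase, violet_phase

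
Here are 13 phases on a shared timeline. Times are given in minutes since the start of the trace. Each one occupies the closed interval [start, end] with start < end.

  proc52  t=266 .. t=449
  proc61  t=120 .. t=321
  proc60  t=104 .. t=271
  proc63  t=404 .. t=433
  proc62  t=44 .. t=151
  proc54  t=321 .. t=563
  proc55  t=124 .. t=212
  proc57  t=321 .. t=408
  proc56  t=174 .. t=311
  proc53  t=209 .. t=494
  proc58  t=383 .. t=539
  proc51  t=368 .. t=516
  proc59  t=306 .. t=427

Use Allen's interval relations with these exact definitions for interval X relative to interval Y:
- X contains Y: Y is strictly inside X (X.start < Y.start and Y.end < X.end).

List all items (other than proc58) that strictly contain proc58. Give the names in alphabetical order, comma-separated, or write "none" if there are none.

Target proc58 = [t=383, t=539].
proc51 [t=368, t=516] → overlaps → no.
proc52 [t=266, t=449] → overlaps → no.
proc53 [t=209, t=494] → overlaps → no.
proc54 [t=321, t=563] → contains → yes.
proc55 [t=124, t=212] → before → no.
proc56 [t=174, t=311] → before → no.
proc57 [t=321, t=408] → overlaps → no.
proc59 [t=306, t=427] → overlaps → no.
proc60 [t=104, t=271] → before → no.
proc61 [t=120, t=321] → before → no.
proc62 [t=44, t=151] → before → no.
proc63 [t=404, t=433] → during → no.
Result: proc54.

proc54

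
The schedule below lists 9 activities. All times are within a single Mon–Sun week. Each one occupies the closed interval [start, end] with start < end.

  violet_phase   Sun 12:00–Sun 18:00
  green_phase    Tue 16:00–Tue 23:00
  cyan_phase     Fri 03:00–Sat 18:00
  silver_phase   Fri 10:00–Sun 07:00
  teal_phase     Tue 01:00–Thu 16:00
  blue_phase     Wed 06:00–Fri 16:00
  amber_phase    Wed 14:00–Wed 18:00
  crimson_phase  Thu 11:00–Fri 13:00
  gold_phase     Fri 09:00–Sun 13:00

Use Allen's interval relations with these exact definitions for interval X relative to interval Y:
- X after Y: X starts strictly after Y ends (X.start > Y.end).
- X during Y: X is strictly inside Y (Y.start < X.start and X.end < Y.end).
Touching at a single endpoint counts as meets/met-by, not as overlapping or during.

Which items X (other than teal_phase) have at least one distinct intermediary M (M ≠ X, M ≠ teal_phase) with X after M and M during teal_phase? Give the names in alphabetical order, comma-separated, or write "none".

amber_phase, blue_phase, crimson_phase, cyan_phase, gold_phase, silver_phase, violet_phase

Target teal_phase = [Tue 01:00, Thu 16:00].
Intermediaries M with M during teal_phase: amber_phase, green_phase.
Via amber_phase — items with X after amber_phase: crimson_phase, cyan_phase, gold_phase, silver_phase, violet_phase.
Via green_phase — items with X after green_phase: amber_phase, blue_phase, crimson_phase, cyan_phase, gold_phase, silver_phase, violet_phase.
Union: amber_phase, blue_phase, crimson_phase, cyan_phase, gold_phase, silver_phase, violet_phase.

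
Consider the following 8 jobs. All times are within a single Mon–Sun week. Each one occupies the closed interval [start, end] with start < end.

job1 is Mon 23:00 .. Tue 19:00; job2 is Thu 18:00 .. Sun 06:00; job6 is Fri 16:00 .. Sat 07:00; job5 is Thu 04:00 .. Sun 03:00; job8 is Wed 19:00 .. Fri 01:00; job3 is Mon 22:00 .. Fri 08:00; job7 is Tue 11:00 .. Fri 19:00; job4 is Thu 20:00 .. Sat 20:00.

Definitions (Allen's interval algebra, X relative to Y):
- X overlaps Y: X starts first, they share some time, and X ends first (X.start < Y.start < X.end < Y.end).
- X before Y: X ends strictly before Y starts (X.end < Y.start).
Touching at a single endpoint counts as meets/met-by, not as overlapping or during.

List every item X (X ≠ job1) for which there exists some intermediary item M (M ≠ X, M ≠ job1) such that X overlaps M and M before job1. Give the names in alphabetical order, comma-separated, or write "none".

none

Target job1 = [Mon 23:00, Tue 19:00].
Intermediaries M with M before job1: none.
Union: none.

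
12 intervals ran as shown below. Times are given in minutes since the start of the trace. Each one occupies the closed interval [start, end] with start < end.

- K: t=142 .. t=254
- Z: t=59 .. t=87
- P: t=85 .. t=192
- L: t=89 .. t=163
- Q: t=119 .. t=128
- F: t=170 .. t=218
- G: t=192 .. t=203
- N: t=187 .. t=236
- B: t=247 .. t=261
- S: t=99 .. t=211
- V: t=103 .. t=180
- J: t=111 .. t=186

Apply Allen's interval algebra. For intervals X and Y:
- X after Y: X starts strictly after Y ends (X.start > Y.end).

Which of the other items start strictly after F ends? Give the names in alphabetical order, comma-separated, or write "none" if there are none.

B

Target F = [t=170, t=218].
B [t=247, t=261] → after → yes.
G [t=192, t=203] → during → no.
J [t=111, t=186] → overlaps → no.
K [t=142, t=254] → contains → no.
L [t=89, t=163] → before → no.
N [t=187, t=236] → overlapped-by → no.
P [t=85, t=192] → overlaps → no.
Q [t=119, t=128] → before → no.
S [t=99, t=211] → overlaps → no.
V [t=103, t=180] → overlaps → no.
Z [t=59, t=87] → before → no.
Result: B.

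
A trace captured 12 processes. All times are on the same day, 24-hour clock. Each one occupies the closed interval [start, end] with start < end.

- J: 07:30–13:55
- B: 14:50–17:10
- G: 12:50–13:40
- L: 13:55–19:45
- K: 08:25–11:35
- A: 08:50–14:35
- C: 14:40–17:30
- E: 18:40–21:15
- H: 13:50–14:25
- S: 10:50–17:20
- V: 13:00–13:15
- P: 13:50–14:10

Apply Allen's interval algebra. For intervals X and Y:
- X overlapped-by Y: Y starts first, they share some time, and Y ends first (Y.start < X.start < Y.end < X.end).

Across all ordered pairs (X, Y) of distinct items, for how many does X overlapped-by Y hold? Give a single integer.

13

Checking all 132 ordered pairs for relation 'overlapped-by'; matching pairs in alphabetical order:
(A, J): A overlapped-by J ✓
(A, K): A overlapped-by K ✓
(C, S): C overlapped-by S ✓
(E, L): E overlapped-by L ✓
(H, J): H overlapped-by J ✓
(L, A): L overlapped-by A ✓
(L, H): L overlapped-by H ✓
(L, P): L overlapped-by P ✓
(L, S): L overlapped-by S ✓
(P, J): P overlapped-by J ✓
(S, A): S overlapped-by A ✓
(S, J): S overlapped-by J ✓
(S, K): S overlapped-by K ✓
Count: 13.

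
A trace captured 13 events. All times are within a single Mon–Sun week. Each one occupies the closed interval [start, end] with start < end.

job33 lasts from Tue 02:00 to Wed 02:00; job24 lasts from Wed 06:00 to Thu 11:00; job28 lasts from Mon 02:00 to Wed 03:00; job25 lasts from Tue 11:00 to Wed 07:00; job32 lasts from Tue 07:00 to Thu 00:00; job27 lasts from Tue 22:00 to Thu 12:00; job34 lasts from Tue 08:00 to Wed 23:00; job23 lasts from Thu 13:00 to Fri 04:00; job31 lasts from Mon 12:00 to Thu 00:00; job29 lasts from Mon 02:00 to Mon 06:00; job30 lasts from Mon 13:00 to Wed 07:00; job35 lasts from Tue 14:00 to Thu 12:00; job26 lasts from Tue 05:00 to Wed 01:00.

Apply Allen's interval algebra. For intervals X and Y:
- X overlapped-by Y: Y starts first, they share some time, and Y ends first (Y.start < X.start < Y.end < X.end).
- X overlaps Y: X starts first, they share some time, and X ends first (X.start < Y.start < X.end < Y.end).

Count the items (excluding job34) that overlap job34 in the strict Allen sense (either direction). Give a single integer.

Target job34 = [Tue 08:00, Wed 23:00].
job23 [Thu 13:00, Fri 04:00] → after → no.
job24 [Wed 06:00, Thu 11:00] → overlapped-by → counts.
job25 [Tue 11:00, Wed 07:00] → during → no.
job26 [Tue 05:00, Wed 01:00] → overlaps → counts.
job27 [Tue 22:00, Thu 12:00] → overlapped-by → counts.
job28 [Mon 02:00, Wed 03:00] → overlaps → counts.
job29 [Mon 02:00, Mon 06:00] → before → no.
job30 [Mon 13:00, Wed 07:00] → overlaps → counts.
job31 [Mon 12:00, Thu 00:00] → contains → no.
job32 [Tue 07:00, Thu 00:00] → contains → no.
job33 [Tue 02:00, Wed 02:00] → overlaps → counts.
job35 [Tue 14:00, Thu 12:00] → overlapped-by → counts.
Total: 7.

7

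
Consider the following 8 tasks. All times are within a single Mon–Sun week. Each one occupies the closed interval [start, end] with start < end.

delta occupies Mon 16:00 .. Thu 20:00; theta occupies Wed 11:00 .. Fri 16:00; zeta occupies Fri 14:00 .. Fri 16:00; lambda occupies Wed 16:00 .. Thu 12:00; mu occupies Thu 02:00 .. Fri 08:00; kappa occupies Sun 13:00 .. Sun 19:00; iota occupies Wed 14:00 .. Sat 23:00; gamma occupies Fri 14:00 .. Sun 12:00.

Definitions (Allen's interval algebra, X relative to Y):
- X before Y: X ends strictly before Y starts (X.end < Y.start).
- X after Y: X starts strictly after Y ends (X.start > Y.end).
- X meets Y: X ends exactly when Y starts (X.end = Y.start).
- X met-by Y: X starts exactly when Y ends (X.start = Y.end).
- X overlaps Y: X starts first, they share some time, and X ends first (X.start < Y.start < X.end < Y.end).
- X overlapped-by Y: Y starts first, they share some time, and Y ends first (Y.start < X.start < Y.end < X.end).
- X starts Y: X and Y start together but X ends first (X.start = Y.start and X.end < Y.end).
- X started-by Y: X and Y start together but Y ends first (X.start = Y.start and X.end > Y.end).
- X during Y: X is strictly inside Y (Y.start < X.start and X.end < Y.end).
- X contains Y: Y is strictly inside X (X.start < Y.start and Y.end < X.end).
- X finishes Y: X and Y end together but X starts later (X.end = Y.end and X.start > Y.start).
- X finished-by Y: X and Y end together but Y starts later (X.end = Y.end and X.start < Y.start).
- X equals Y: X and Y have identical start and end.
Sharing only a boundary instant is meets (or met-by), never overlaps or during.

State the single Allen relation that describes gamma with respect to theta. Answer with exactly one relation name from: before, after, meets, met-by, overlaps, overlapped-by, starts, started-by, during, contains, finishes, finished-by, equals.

overlapped-by

gamma = [Fri 14:00, Sun 12:00]; theta = [Wed 11:00, Fri 16:00].
Compare endpoints: gamma.start > theta.start, gamma.start < theta.end, gamma.end > theta.start, gamma.end > theta.end.
That pattern is 'overlapped-by'.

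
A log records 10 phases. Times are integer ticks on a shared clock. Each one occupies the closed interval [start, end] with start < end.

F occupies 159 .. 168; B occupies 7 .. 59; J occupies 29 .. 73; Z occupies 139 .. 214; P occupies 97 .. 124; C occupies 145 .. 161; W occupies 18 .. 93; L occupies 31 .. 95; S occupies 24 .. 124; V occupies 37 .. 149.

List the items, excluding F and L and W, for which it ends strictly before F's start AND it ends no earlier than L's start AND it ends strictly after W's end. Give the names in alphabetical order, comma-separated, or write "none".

Conditions: its end is strictly before F's start (X.end < 159) AND its end is no earlier than L's start (X.end >= 31) AND its end is strictly after W's end (X.end > 93).
B: end 59 < 159? ✓; end 59 >= 31? ✓; end 59 > 93? ✗ → no.
C: end 161 < 159? ✗; end 161 >= 31? ✓; end 161 > 93? ✓ → no.
J: end 73 < 159? ✓; end 73 >= 31? ✓; end 73 > 93? ✗ → no.
P: end 124 < 159? ✓; end 124 >= 31? ✓; end 124 > 93? ✓ → yes.
S: end 124 < 159? ✓; end 124 >= 31? ✓; end 124 > 93? ✓ → yes.
V: end 149 < 159? ✓; end 149 >= 31? ✓; end 149 > 93? ✓ → yes.
Z: end 214 < 159? ✗; end 214 >= 31? ✓; end 214 > 93? ✓ → no.
Result: P, S, V.

P, S, V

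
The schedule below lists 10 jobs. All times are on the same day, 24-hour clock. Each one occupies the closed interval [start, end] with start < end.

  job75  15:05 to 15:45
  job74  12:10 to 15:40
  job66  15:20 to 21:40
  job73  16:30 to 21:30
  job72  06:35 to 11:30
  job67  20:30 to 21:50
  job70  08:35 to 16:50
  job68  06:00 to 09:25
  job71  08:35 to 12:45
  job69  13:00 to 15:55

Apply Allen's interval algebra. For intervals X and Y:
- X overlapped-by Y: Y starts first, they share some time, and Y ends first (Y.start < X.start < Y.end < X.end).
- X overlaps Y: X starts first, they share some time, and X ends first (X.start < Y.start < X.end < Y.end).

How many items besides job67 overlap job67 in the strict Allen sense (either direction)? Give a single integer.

2

Target job67 = [20:30, 21:50].
job66 [15:20, 21:40] → overlaps → counts.
job68 [06:00, 09:25] → before → no.
job69 [13:00, 15:55] → before → no.
job70 [08:35, 16:50] → before → no.
job71 [08:35, 12:45] → before → no.
job72 [06:35, 11:30] → before → no.
job73 [16:30, 21:30] → overlaps → counts.
job74 [12:10, 15:40] → before → no.
job75 [15:05, 15:45] → before → no.
Total: 2.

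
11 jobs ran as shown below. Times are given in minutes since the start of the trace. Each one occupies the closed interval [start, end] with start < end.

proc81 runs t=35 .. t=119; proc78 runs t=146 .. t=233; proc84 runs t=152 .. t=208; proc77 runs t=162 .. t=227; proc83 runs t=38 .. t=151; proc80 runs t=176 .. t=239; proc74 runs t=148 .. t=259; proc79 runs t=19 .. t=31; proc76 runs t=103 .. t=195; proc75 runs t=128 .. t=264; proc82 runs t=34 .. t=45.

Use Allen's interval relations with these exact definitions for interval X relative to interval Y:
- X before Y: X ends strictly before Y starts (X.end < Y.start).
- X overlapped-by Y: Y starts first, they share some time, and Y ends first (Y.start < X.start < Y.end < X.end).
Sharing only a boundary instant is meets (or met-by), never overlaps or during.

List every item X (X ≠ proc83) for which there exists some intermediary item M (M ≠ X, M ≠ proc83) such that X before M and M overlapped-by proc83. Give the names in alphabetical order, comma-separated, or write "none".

Target proc83 = [t=38, t=151].
Intermediaries M with M overlapped-by proc83: proc74, proc75, proc76, proc78.
Via proc74 — items with X before proc74: proc79, proc81, proc82.
Via proc75 — items with X before proc75: proc79, proc81, proc82.
Via proc76 — items with X before proc76: proc79, proc82.
Via proc78 — items with X before proc78: proc79, proc81, proc82.
Union: proc79, proc81, proc82.

proc79, proc81, proc82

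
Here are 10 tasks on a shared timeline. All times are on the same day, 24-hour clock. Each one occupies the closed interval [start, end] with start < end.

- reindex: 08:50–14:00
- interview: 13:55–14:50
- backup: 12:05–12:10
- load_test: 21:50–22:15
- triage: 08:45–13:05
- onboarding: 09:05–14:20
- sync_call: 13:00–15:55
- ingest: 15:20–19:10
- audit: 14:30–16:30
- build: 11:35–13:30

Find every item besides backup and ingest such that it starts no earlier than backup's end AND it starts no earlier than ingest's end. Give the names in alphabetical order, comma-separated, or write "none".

Conditions: its start is no earlier than backup's end (X.start >= 12:10) AND its start is no earlier than ingest's end (X.start >= 19:10).
audit: start 14:30 >= 12:10? ✓; start 14:30 >= 19:10? ✗ → no.
build: start 11:35 >= 12:10? ✗; start 11:35 >= 19:10? ✗ → no.
interview: start 13:55 >= 12:10? ✓; start 13:55 >= 19:10? ✗ → no.
load_test: start 21:50 >= 12:10? ✓; start 21:50 >= 19:10? ✓ → yes.
onboarding: start 09:05 >= 12:10? ✗; start 09:05 >= 19:10? ✗ → no.
reindex: start 08:50 >= 12:10? ✗; start 08:50 >= 19:10? ✗ → no.
sync_call: start 13:00 >= 12:10? ✓; start 13:00 >= 19:10? ✗ → no.
triage: start 08:45 >= 12:10? ✗; start 08:45 >= 19:10? ✗ → no.
Result: load_test.

load_test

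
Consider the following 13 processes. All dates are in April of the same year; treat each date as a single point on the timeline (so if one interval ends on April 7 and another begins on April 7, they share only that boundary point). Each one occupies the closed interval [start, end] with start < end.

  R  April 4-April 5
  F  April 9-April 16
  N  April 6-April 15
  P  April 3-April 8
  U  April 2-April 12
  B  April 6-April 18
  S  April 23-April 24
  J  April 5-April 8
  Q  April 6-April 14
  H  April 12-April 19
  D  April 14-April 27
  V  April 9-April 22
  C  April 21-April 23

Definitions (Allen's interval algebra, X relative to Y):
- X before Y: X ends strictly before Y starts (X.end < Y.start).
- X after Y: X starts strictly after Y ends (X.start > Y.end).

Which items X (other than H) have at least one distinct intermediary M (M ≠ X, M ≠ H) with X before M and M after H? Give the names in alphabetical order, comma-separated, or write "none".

B, F, J, N, P, Q, R, U, V

Target H = [April 12, April 19].
Intermediaries M with M after H: C, S.
Via C — items with X before C: B, F, J, N, P, Q, R, U.
Via S — items with X before S: B, F, J, N, P, Q, R, U, V.
Union: B, F, J, N, P, Q, R, U, V.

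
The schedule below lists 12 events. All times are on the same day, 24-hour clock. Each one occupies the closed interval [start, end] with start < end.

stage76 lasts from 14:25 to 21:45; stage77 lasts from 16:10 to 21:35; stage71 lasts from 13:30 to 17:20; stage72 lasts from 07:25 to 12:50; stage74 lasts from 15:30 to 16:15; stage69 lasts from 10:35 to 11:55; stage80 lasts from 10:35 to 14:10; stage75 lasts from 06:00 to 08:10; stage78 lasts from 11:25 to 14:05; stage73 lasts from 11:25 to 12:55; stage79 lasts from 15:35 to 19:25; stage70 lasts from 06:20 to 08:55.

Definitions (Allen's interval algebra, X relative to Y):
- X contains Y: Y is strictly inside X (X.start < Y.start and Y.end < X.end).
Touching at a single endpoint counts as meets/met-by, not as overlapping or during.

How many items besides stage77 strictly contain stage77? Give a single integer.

Target stage77 = [16:10, 21:35].
stage69 [10:35, 11:55] → before → no.
stage70 [06:20, 08:55] → before → no.
stage71 [13:30, 17:20] → overlaps → no.
stage72 [07:25, 12:50] → before → no.
stage73 [11:25, 12:55] → before → no.
stage74 [15:30, 16:15] → overlaps → no.
stage75 [06:00, 08:10] → before → no.
stage76 [14:25, 21:45] → contains → counts.
stage78 [11:25, 14:05] → before → no.
stage79 [15:35, 19:25] → overlaps → no.
stage80 [10:35, 14:10] → before → no.
Total: 1.

1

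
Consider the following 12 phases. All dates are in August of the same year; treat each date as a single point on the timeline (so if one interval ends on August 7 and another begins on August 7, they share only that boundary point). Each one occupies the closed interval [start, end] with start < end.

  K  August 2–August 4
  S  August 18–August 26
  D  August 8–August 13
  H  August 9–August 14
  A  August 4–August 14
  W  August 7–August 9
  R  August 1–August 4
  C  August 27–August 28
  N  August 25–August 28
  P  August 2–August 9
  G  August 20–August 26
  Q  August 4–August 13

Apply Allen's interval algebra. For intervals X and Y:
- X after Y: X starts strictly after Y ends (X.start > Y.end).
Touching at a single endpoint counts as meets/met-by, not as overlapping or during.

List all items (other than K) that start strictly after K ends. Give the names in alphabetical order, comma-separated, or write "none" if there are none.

C, D, G, H, N, S, W

Target K = [August 2, August 4].
A [August 4, August 14] → met-by → no.
C [August 27, August 28] → after → yes.
D [August 8, August 13] → after → yes.
G [August 20, August 26] → after → yes.
H [August 9, August 14] → after → yes.
N [August 25, August 28] → after → yes.
P [August 2, August 9] → started-by → no.
Q [August 4, August 13] → met-by → no.
R [August 1, August 4] → finished-by → no.
S [August 18, August 26] → after → yes.
W [August 7, August 9] → after → yes.
Result: C, D, G, H, N, S, W.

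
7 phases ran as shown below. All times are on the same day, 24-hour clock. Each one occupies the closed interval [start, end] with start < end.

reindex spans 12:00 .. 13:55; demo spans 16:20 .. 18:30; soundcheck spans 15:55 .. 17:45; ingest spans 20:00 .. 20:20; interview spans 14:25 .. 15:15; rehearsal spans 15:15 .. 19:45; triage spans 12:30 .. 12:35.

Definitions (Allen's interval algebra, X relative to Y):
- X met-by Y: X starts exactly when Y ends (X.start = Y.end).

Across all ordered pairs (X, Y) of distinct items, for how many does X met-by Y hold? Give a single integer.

Checking all 42 ordered pairs for relation 'met-by'; matching pairs in alphabetical order:
(rehearsal, interview): rehearsal met-by interview ✓
Count: 1.

1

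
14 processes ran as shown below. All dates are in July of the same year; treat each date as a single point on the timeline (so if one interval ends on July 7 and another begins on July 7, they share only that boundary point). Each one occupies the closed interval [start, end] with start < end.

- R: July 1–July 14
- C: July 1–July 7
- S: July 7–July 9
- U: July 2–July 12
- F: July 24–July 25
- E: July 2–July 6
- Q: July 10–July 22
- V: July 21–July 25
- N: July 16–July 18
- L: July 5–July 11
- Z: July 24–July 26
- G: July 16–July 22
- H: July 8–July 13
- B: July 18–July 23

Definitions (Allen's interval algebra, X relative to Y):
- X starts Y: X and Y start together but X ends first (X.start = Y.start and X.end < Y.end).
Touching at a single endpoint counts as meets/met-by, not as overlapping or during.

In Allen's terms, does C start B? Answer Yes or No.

No

C = [July 1, July 7], B = [July 18, July 23].
Actual relation of C to B: before.
Asked whether 'starts' holds → No.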